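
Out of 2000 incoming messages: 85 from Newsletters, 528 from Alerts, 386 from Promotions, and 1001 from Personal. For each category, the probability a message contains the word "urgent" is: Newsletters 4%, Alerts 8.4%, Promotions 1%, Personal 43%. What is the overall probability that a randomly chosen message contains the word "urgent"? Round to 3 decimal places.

0.241

By Bayes' rule, posterior ∝ prior × likelihood:
  Newsletters: 0.0425 × 0.04 = 0.0017
  Alerts: 0.264 × 0.084 = 0.022176
  Promotions: 0.193 × 0.01 = 0.00193
  Personal: 0.5005 × 0.43 = 0.215215
P(urgent-flag) = 0.0017 + 0.022176 + 0.00193 + 0.215215 = 0.241021 → 0.241.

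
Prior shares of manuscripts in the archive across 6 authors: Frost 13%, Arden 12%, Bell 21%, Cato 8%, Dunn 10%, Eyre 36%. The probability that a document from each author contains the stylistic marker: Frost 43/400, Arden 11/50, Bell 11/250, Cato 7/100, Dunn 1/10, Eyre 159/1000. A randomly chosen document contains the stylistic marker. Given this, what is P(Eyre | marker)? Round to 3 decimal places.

Unnormalized posteriors (prior × likelihood):
  Frost: 0.13 × 0.1075 = 0.013975
  Arden: 0.12 × 0.22 = 0.0264
  Bell: 0.21 × 0.044 = 0.00924
  Cato: 0.08 × 0.07 = 0.0056
  Dunn: 0.1 × 0.1 = 0.01
  Eyre: 0.36 × 0.159 = 0.05724
Sum = 0.122455.
P(Eyre | evidence) = 0.05724 / 0.122455 ≈ 0.467.

0.467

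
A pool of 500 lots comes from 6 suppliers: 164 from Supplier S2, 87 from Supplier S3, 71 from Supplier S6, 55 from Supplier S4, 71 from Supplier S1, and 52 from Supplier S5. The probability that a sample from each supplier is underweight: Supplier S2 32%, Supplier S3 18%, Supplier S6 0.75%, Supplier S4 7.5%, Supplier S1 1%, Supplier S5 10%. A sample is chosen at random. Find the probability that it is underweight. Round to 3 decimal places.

Prior × likelihood for each hypothesis:
  Supplier S2: 0.328 × 0.32 = 0.10496
  Supplier S3: 0.174 × 0.18 = 0.03132
  Supplier S6: 0.142 × 0.0075 = 0.001065
  Supplier S4: 0.11 × 0.075 = 0.00825
  Supplier S1: 0.142 × 0.01 = 0.00142
  Supplier S5: 0.104 × 0.1 = 0.0104
P(underweight) = 0.10496 + 0.03132 + 0.001065 + 0.00825 + 0.00142 + 0.0104 = 0.157415 → 0.157.

0.157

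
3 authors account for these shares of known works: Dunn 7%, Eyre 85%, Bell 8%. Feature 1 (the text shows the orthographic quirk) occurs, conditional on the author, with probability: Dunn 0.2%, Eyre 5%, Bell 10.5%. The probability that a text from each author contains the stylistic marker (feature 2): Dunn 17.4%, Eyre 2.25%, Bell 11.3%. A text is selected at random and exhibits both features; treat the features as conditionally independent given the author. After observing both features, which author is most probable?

Prior × likelihood for each hypothesis:
  Dunn: 0.07 × 0.002 × 0.174 = 0.00002436
  Eyre: 0.85 × 0.05 × 0.0225 = 0.00095625
  Bell: 0.08 × 0.105 × 0.113 = 0.0009492
Sum = 0.00192981.
Largest term belongs to Eyre, so Eyre is most probable.

Eyre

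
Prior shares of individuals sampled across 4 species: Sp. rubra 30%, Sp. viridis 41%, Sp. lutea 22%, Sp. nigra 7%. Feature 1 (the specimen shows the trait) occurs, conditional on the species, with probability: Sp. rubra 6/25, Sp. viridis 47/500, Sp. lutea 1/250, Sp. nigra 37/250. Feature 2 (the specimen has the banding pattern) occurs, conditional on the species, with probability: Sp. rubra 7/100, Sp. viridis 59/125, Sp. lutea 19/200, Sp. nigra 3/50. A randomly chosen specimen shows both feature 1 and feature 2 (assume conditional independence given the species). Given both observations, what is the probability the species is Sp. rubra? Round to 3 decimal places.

Compute prior × likelihood for every hypothesis:
  Sp. rubra: 0.3 × 0.24 × 0.07 = 0.00504
  Sp. viridis: 0.41 × 0.094 × 0.472 = 0.01819088
  Sp. lutea: 0.22 × 0.004 × 0.095 = 0.0000836
  Sp. nigra: 0.07 × 0.148 × 0.06 = 0.0006216
Normalizing constant = 0.02393608.
P(Sp. rubra | evidence) = 0.00504 / 0.02393608 ≈ 0.211.

0.211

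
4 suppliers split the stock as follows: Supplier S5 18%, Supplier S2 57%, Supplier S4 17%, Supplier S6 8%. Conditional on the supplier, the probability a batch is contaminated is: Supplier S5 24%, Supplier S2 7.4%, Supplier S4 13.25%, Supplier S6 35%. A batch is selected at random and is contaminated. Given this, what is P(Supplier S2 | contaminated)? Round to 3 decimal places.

By Bayes' rule, posterior ∝ prior × likelihood:
  Supplier S5: 0.18 × 0.24 = 0.0432
  Supplier S2: 0.57 × 0.074 = 0.04218
  Supplier S4: 0.17 × 0.1325 = 0.022525
  Supplier S6: 0.08 × 0.35 = 0.028
Total = 0.135905.
P(Supplier S2 | evidence) = 0.04218 / 0.135905 ≈ 0.310.

0.310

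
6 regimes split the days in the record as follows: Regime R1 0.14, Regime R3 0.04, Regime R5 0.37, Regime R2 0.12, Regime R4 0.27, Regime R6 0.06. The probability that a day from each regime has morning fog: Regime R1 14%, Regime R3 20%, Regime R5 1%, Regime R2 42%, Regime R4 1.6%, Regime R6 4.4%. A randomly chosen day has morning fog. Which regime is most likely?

Regime R2

Unnormalized posteriors (prior × likelihood):
  Regime R1: 0.14 × 0.14 = 0.0196
  Regime R3: 0.04 × 0.2 = 0.008
  Regime R5: 0.37 × 0.01 = 0.0037
  Regime R2: 0.12 × 0.42 = 0.0504
  Regime R4: 0.27 × 0.016 = 0.00432
  Regime R6: 0.06 × 0.044 = 0.00264
Sum = 0.08866.
Largest term belongs to Regime R2, so Regime R2 is most probable.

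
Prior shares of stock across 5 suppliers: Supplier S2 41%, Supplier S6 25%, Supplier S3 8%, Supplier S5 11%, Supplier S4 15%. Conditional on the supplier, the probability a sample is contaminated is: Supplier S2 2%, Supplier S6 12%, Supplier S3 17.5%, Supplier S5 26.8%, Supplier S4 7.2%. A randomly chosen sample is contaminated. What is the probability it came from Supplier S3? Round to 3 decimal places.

0.151

Prior × likelihood for each hypothesis:
  Supplier S2: 0.41 × 0.02 = 0.0082
  Supplier S6: 0.25 × 0.12 = 0.03
  Supplier S3: 0.08 × 0.175 = 0.014
  Supplier S5: 0.11 × 0.268 = 0.02948
  Supplier S4: 0.15 × 0.072 = 0.0108
Sum = 0.09248.
P(Supplier S3 | evidence) = 0.014 / 0.09248 ≈ 0.151.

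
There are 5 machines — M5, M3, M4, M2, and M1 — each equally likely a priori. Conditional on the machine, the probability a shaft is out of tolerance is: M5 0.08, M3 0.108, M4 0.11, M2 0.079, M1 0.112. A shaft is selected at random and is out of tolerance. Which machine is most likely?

With a uniform prior (1/5 each), posterior ∝ likelihood:
  M5: 0.08
  M3: 0.108
  M4: 0.11
  M2: 0.079
  M1: 0.112
Total = 0.489.
Largest term belongs to M1, so M1 is most probable.

M1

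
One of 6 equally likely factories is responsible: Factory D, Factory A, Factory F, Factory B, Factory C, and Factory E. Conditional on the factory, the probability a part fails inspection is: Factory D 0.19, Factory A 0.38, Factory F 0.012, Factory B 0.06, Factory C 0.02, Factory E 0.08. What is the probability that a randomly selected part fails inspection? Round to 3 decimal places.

0.124

With a uniform prior (1/6 each), posterior ∝ likelihood:
  Factory D: 0.19
  Factory A: 0.38
  Factory F: 0.012
  Factory B: 0.06
  Factory C: 0.02
  Factory E: 0.08
P(nonconforming) = (1/6) × (0.19 + 0.38 + 0.012 + 0.06 + 0.02 + 0.08) = 0.742/6 ≈ 0.124.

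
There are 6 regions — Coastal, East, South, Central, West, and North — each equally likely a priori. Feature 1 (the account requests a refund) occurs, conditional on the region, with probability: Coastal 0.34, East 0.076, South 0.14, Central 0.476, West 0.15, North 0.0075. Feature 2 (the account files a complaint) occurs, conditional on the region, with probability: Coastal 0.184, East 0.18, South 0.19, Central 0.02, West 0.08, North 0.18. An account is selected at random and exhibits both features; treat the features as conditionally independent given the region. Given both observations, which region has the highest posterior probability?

Coastal

With a uniform prior (1/6 each), posterior ∝ likelihood:
  Coastal: 0.34 × 0.184 = 0.06256
  East: 0.076 × 0.18 = 0.01368
  South: 0.14 × 0.19 = 0.0266
  Central: 0.476 × 0.02 = 0.00952
  West: 0.15 × 0.08 = 0.012
  North: 0.0075 × 0.18 = 0.00135
Sum = 0.12571.
Largest term belongs to Coastal, so Coastal is most probable.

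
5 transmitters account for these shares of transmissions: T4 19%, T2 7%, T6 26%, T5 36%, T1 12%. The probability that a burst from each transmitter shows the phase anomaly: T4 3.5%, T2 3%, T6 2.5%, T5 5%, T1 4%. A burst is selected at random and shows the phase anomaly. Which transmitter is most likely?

T5

Prior × likelihood for each hypothesis:
  T4: 0.19 × 0.035 = 0.00665
  T2: 0.07 × 0.03 = 0.0021
  T6: 0.26 × 0.025 = 0.0065
  T5: 0.36 × 0.05 = 0.018
  T1: 0.12 × 0.04 = 0.0048
Normalizing constant = 0.03805.
Largest term belongs to T5, so T5 is most probable.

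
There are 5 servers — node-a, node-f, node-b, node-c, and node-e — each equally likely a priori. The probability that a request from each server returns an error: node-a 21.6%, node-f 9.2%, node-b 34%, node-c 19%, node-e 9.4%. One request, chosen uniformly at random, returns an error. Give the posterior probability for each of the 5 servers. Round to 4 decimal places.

With a uniform prior (1/5 each), posterior ∝ likelihood:
  node-a: 0.216
  node-f: 0.092
  node-b: 0.34
  node-c: 0.19
  node-e: 0.094
Sum = 0.932.
P(node-a | error) = 0.216/0.932 ≈ 0.2318
P(node-f | error) = 0.092/0.932 ≈ 0.0987
P(node-b | error) = 0.34/0.932 ≈ 0.3648
P(node-c | error) = 0.19/0.932 ≈ 0.2039
P(node-e | error) = 0.094/0.932 ≈ 0.1009

node-a 0.2318, node-f 0.0987, node-b 0.3648, node-c 0.2039, node-e 0.1009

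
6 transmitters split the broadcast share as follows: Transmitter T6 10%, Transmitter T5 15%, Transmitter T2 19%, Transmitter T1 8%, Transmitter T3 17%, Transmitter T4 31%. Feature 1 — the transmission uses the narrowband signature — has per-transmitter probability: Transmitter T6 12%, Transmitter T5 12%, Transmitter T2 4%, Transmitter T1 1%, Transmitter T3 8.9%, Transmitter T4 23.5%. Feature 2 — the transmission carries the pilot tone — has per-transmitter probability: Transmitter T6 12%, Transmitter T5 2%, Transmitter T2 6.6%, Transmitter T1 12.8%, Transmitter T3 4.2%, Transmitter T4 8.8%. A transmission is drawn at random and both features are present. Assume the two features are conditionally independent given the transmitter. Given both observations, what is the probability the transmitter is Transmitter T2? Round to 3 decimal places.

Prior × likelihood for each hypothesis:
  Transmitter T6: 0.1 × 0.12 × 0.12 = 0.00144
  Transmitter T5: 0.15 × 0.12 × 0.02 = 0.00036
  Transmitter T2: 0.19 × 0.04 × 0.066 = 0.0005016
  Transmitter T1: 0.08 × 0.01 × 0.128 = 0.0001024
  Transmitter T3: 0.17 × 0.089 × 0.042 = 0.00063546
  Transmitter T4: 0.31 × 0.235 × 0.088 = 0.0064108
Sum = 0.00945026.
P(Transmitter T2 | evidence) = 0.0005016 / 0.00945026 ≈ 0.053.

0.053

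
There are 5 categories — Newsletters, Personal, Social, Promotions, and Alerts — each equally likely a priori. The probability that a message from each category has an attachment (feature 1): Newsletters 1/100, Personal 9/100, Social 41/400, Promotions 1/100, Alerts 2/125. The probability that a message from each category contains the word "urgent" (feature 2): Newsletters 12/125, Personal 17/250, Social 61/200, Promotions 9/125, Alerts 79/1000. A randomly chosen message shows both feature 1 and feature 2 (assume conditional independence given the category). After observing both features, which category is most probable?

With a uniform prior (1/5 each), posterior ∝ likelihood:
  Newsletters: 0.01 × 0.096 = 0.00096
  Personal: 0.09 × 0.068 = 0.00612
  Social: 0.1025 × 0.305 = 0.0312625
  Promotions: 0.01 × 0.072 = 0.00072
  Alerts: 0.016 × 0.079 = 0.001264
Sum = 0.0403265.
Largest term belongs to Social, so Social is most probable.

Social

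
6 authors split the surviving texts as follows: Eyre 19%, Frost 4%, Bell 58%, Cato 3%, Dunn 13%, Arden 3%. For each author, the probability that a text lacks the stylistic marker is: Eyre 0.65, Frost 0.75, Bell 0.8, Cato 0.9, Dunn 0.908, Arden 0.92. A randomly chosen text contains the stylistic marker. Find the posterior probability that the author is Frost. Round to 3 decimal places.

0.048

Taking complements, P(marker | each) = Eyre 0.35, Frost 0.25, Bell 0.2, Cato 0.1, Dunn 0.092, Arden 0.08.
Compute prior × likelihood for every hypothesis:
  Eyre: 0.19 × 0.35 = 0.0665
  Frost: 0.04 × 0.25 = 0.01
  Bell: 0.58 × 0.2 = 0.116
  Cato: 0.03 × 0.1 = 0.003
  Dunn: 0.13 × 0.092 = 0.01196
  Arden: 0.03 × 0.08 = 0.0024
Normalizing constant = 0.20986.
P(Frost | evidence) = 0.01 / 0.20986 ≈ 0.048.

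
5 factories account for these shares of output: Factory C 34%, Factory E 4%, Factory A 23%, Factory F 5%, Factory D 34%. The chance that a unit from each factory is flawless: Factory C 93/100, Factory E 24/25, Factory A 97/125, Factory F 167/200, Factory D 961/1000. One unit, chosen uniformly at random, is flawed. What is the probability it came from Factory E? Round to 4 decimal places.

Taking complements, P(flawed | each) = Factory C 0.07, Factory E 0.04, Factory A 0.224, Factory F 0.165, Factory D 0.039.
Prior × likelihood for each hypothesis:
  Factory C: 0.34 × 0.07 = 0.0238
  Factory E: 0.04 × 0.04 = 0.0016
  Factory A: 0.23 × 0.224 = 0.05152
  Factory F: 0.05 × 0.165 = 0.00825
  Factory D: 0.34 × 0.039 = 0.01326
Total = 0.09843.
P(Factory E | evidence) = 0.0016 / 0.09843 ≈ 0.0163.

0.0163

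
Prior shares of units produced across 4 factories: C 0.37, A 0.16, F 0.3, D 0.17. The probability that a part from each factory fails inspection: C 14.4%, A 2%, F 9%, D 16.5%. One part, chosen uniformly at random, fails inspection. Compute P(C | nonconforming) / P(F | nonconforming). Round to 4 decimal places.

1.9733

Compute prior × likelihood for every hypothesis:
  C: 0.37 × 0.144 = 0.05328
  A: 0.16 × 0.02 = 0.0032
  F: 0.3 × 0.09 = 0.027
  D: 0.17 × 0.165 = 0.02805
Total = 0.11153.
The ratio is 0.05328 / 0.027 (the normalizer cancels) = 1.9733.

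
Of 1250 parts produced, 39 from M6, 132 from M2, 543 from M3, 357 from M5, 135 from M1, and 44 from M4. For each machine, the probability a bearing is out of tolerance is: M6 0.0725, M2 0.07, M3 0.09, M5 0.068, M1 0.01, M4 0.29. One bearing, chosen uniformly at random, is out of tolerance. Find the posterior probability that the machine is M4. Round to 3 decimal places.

By Bayes' rule, posterior ∝ prior × likelihood:
  M6: 0.0312 × 0.0725 = 0.002262
  M2: 0.1056 × 0.07 = 0.007392
  M3: 0.4344 × 0.09 = 0.039096
  M5: 0.2856 × 0.068 = 0.0194208
  M1: 0.108 × 0.01 = 0.00108
  M4: 0.0352 × 0.29 = 0.010208
Normalizing constant = 0.0794588.
P(M4 | evidence) = 0.010208 / 0.0794588 ≈ 0.128.

0.128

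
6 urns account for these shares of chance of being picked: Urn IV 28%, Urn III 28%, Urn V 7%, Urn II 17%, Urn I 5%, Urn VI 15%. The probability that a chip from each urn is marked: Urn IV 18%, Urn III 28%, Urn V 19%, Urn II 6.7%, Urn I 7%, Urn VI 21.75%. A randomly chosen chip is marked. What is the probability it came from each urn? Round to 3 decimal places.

Prior × likelihood for each hypothesis:
  Urn IV: 0.28 × 0.18 = 0.0504
  Urn III: 0.28 × 0.28 = 0.0784
  Urn V: 0.07 × 0.19 = 0.0133
  Urn II: 0.17 × 0.067 = 0.01139
  Urn I: 0.05 × 0.07 = 0.0035
  Urn VI: 0.15 × 0.2175 = 0.032625
Normalizing constant = 0.189615.
P(Urn IV | marked) = 0.0504/0.189615 ≈ 0.266
P(Urn III | marked) = 0.0784/0.189615 ≈ 0.413
P(Urn V | marked) = 0.0133/0.189615 ≈ 0.070
P(Urn II | marked) = 0.01139/0.189615 ≈ 0.060
P(Urn I | marked) = 0.0035/0.189615 ≈ 0.018
P(Urn VI | marked) = 0.032625/0.189615 ≈ 0.172
(Check: 0.266+0.413+0.070+0.060+0.018+0.172 = 0.999.)

Urn IV 0.266, Urn III 0.413, Urn V 0.070, Urn II 0.060, Urn I 0.018, Urn VI 0.172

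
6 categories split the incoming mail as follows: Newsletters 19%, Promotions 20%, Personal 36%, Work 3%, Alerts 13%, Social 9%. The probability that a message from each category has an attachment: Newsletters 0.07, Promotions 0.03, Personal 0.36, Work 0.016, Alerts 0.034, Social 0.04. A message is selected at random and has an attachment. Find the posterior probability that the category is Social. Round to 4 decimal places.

0.0229

By Bayes' rule, posterior ∝ prior × likelihood:
  Newsletters: 0.19 × 0.07 = 0.0133
  Promotions: 0.2 × 0.03 = 0.006
  Personal: 0.36 × 0.36 = 0.1296
  Work: 0.03 × 0.016 = 0.00048
  Alerts: 0.13 × 0.034 = 0.00442
  Social: 0.09 × 0.04 = 0.0036
Sum = 0.1574.
P(Social | evidence) = 0.0036 / 0.1574 ≈ 0.0229.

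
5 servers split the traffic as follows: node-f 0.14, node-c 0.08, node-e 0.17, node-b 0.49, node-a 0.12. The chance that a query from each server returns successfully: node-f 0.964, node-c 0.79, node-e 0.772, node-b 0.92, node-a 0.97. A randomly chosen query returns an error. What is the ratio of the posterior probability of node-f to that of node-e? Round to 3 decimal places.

Taking complements, P(error | each) = node-f 0.036, node-c 0.21, node-e 0.228, node-b 0.08, node-a 0.03.
Unnormalized posteriors (prior × likelihood):
  node-f: 0.14 × 0.036 = 0.00504
  node-c: 0.08 × 0.21 = 0.0168
  node-e: 0.17 × 0.228 = 0.03876
  node-b: 0.49 × 0.08 = 0.0392
  node-a: 0.12 × 0.03 = 0.0036
Total = 0.1034.
The ratio is 0.00504 / 0.03876 (the normalizer cancels) = 0.130.

0.130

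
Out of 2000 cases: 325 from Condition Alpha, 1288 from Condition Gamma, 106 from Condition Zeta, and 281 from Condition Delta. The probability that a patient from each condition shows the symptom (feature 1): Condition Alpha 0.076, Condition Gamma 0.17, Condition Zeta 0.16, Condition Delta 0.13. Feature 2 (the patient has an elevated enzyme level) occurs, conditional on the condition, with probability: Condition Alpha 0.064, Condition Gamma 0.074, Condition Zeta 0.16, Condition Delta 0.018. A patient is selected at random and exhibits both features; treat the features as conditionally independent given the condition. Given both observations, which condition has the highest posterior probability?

Condition Gamma

Prior × likelihood for each hypothesis:
  Condition Alpha: 0.1625 × 0.076 × 0.064 = 0.0007904
  Condition Gamma: 0.644 × 0.17 × 0.074 = 0.00810152
  Condition Zeta: 0.053 × 0.16 × 0.16 = 0.0013568
  Condition Delta: 0.1405 × 0.13 × 0.018 = 0.00032877
Sum = 0.01057749.
Largest term belongs to Condition Gamma, so Condition Gamma is most probable.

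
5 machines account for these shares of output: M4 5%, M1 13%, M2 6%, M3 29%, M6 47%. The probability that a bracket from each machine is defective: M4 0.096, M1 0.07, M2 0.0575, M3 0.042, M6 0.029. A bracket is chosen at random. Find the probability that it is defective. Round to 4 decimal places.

Prior × likelihood for each hypothesis:
  M4: 0.05 × 0.096 = 0.0048
  M1: 0.13 × 0.07 = 0.0091
  M2: 0.06 × 0.0575 = 0.00345
  M3: 0.29 × 0.042 = 0.01218
  M6: 0.47 × 0.029 = 0.01363
P(defective) = 0.0048 + 0.0091 + 0.00345 + 0.01218 + 0.01363 = 0.04316 → 0.0432.

0.0432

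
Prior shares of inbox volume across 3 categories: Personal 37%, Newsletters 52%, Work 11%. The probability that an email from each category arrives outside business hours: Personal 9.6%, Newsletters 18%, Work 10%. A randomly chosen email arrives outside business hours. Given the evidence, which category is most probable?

Unnormalized posteriors (prior × likelihood):
  Personal: 0.37 × 0.096 = 0.03552
  Newsletters: 0.52 × 0.18 = 0.0936
  Work: 0.11 × 0.1 = 0.011
Total = 0.14012.
Largest term belongs to Newsletters, so Newsletters is most probable.

Newsletters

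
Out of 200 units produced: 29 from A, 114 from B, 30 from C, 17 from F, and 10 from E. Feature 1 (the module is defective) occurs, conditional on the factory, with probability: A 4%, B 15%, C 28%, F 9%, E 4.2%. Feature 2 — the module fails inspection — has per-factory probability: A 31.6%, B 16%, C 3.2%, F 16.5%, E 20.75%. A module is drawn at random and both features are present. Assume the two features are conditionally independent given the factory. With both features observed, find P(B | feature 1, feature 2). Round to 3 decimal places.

0.737

Prior × likelihood for each hypothesis:
  A: 0.145 × 0.04 × 0.316 = 0.0018328
  B: 0.57 × 0.15 × 0.16 = 0.01368
  C: 0.15 × 0.28 × 0.032 = 0.001344
  F: 0.085 × 0.09 × 0.165 = 0.00126225
  E: 0.05 × 0.042 × 0.2075 = 0.00043575
Total = 0.0185548.
P(B | evidence) = 0.01368 / 0.0185548 ≈ 0.737.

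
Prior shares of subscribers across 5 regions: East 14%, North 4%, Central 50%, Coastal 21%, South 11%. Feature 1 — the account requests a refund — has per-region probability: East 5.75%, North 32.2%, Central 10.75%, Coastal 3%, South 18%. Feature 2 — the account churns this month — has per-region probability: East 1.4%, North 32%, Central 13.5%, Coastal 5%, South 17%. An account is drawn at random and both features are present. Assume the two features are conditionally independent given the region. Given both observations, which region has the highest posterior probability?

Central

Unnormalized posteriors (prior × likelihood):
  East: 0.14 × 0.0575 × 0.014 = 0.0001127
  North: 0.04 × 0.322 × 0.32 = 0.0041216
  Central: 0.5 × 0.1075 × 0.135 = 0.00725625
  Coastal: 0.21 × 0.03 × 0.05 = 0.000315
  South: 0.11 × 0.18 × 0.17 = 0.003366
Sum = 0.01517155.
Largest term belongs to Central, so Central is most probable.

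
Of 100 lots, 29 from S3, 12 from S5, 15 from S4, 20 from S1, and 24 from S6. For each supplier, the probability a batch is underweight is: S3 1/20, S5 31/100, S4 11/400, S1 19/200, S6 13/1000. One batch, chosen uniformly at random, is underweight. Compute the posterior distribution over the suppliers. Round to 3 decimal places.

Prior × likelihood for each hypothesis:
  S3: 0.29 × 0.05 = 0.0145
  S5: 0.12 × 0.31 = 0.0372
  S4: 0.15 × 0.0275 = 0.004125
  S1: 0.2 × 0.095 = 0.019
  S6: 0.24 × 0.013 = 0.00312
Sum = 0.077945.
P(S3 | underweight) = 0.0145/0.077945 ≈ 0.186
P(S5 | underweight) = 0.0372/0.077945 ≈ 0.477
P(S4 | underweight) = 0.004125/0.077945 ≈ 0.053
P(S1 | underweight) = 0.019/0.077945 ≈ 0.244
P(S6 | underweight) = 0.00312/0.077945 ≈ 0.040

S3 0.186, S5 0.477, S4 0.053, S1 0.244, S6 0.040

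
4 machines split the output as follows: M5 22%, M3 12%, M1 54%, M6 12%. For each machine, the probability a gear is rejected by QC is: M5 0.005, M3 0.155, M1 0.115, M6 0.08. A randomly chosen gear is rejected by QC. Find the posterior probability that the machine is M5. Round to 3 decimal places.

0.012

Unnormalized posteriors (prior × likelihood):
  M5: 0.22 × 0.005 = 0.0011
  M3: 0.12 × 0.155 = 0.0186
  M1: 0.54 × 0.115 = 0.0621
  M6: 0.12 × 0.08 = 0.0096
Sum = 0.0914.
P(M5 | evidence) = 0.0011 / 0.0914 ≈ 0.012.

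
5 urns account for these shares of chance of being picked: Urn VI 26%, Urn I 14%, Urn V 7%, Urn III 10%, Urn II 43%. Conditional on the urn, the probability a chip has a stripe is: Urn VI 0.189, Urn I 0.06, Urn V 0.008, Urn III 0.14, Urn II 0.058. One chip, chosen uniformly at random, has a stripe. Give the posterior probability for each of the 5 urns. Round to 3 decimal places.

Urn VI 0.506, Urn I 0.087, Urn V 0.006, Urn III 0.144, Urn II 0.257

Prior × likelihood for each hypothesis:
  Urn VI: 0.26 × 0.189 = 0.04914
  Urn I: 0.14 × 0.06 = 0.0084
  Urn V: 0.07 × 0.008 = 0.00056
  Urn III: 0.1 × 0.14 = 0.014
  Urn II: 0.43 × 0.058 = 0.02494
Total = 0.09704.
P(Urn VI | striped) = 0.04914/0.09704 ≈ 0.506
P(Urn I | striped) = 0.0084/0.09704 ≈ 0.087
P(Urn V | striped) = 0.00056/0.09704 ≈ 0.006
P(Urn III | striped) = 0.014/0.09704 ≈ 0.144
P(Urn II | striped) = 0.02494/0.09704 ≈ 0.257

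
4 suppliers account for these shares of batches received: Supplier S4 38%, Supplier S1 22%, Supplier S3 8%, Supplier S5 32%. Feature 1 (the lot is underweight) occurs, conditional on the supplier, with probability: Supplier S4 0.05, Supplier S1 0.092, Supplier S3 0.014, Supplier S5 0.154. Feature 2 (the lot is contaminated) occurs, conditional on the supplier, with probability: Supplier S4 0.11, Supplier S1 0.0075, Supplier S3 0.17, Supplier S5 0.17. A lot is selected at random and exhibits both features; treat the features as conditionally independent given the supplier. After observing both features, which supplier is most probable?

Compute prior × likelihood for every hypothesis:
  Supplier S4: 0.38 × 0.05 × 0.11 = 0.00209
  Supplier S1: 0.22 × 0.092 × 0.0075 = 0.0001518
  Supplier S3: 0.08 × 0.014 × 0.17 = 0.0001904
  Supplier S5: 0.32 × 0.154 × 0.17 = 0.0083776
Sum = 0.0108098.
Largest term belongs to Supplier S5, so Supplier S5 is most probable.

Supplier S5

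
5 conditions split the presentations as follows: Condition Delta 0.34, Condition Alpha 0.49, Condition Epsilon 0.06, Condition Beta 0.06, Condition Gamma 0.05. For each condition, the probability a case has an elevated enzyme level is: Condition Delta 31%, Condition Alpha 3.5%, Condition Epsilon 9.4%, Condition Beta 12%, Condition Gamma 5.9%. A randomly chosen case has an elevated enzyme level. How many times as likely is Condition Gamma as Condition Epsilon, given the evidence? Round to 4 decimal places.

0.5230

Unnormalized posteriors (prior × likelihood):
  Condition Delta: 0.34 × 0.31 = 0.1054
  Condition Alpha: 0.49 × 0.035 = 0.01715
  Condition Epsilon: 0.06 × 0.094 = 0.00564
  Condition Beta: 0.06 × 0.12 = 0.0072
  Condition Gamma: 0.05 × 0.059 = 0.00295
Normalizing constant = 0.13834.
The ratio is 0.00295 / 0.00564 (the normalizer cancels) = 0.5230.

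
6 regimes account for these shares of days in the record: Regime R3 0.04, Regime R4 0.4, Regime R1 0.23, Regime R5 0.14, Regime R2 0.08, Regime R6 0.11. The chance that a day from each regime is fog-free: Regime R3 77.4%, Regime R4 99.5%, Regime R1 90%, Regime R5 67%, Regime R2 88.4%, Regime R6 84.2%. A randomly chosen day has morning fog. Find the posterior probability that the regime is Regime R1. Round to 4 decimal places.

Taking complements, P(fog | each) = Regime R3 0.226, Regime R4 0.005, Regime R1 0.1, Regime R5 0.33, Regime R2 0.116, Regime R6 0.158.
By Bayes' rule, posterior ∝ prior × likelihood:
  Regime R3: 0.04 × 0.226 = 0.00904
  Regime R4: 0.4 × 0.005 = 0.002
  Regime R1: 0.23 × 0.1 = 0.023
  Regime R5: 0.14 × 0.33 = 0.0462
  Regime R2: 0.08 × 0.116 = 0.00928
  Regime R6: 0.11 × 0.158 = 0.01738
Total = 0.1069.
P(Regime R1 | evidence) = 0.023 / 0.1069 ≈ 0.2152.

0.2152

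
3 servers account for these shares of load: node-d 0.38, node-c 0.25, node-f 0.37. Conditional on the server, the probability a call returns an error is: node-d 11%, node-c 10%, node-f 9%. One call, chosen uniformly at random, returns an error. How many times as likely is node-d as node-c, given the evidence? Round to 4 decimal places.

Compute prior × likelihood for every hypothesis:
  node-d: 0.38 × 0.11 = 0.0418
  node-c: 0.25 × 0.1 = 0.025
  node-f: 0.37 × 0.09 = 0.0333
Total = 0.1001.
The ratio is 0.0418 / 0.025 (the normalizer cancels) = 1.6720.

1.6720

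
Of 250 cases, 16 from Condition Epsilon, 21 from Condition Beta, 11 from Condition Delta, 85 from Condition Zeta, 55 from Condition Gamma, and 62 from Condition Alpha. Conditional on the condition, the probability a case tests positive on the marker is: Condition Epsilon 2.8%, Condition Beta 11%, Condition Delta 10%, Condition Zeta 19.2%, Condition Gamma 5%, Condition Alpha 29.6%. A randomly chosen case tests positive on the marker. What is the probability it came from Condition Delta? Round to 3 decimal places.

Unnormalized posteriors (prior × likelihood):
  Condition Epsilon: 0.064 × 0.028 = 0.001792
  Condition Beta: 0.084 × 0.11 = 0.00924
  Condition Delta: 0.044 × 0.1 = 0.0044
  Condition Zeta: 0.34 × 0.192 = 0.06528
  Condition Gamma: 0.22 × 0.05 = 0.011
  Condition Alpha: 0.248 × 0.296 = 0.073408
Total = 0.16512.
P(Condition Delta | evidence) = 0.0044 / 0.16512 ≈ 0.027.

0.027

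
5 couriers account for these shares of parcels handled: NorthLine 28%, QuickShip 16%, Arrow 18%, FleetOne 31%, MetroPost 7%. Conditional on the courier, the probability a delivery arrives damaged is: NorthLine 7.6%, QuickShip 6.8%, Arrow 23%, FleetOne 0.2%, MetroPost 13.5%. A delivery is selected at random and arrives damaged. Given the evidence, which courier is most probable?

Unnormalized posteriors (prior × likelihood):
  NorthLine: 0.28 × 0.076 = 0.02128
  QuickShip: 0.16 × 0.068 = 0.01088
  Arrow: 0.18 × 0.23 = 0.0414
  FleetOne: 0.31 × 0.002 = 0.00062
  MetroPost: 0.07 × 0.135 = 0.00945
Sum = 0.08363.
Largest term belongs to Arrow, so Arrow is most probable.

Arrow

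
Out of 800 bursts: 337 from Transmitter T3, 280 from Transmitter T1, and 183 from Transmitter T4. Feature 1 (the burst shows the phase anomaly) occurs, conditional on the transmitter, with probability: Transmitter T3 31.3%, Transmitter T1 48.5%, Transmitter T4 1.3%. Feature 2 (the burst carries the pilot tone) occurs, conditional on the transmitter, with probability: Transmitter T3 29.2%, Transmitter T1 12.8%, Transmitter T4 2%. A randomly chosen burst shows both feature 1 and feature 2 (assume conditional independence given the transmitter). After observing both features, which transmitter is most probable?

Transmitter T3

Unnormalized posteriors (prior × likelihood):
  Transmitter T3: 0.42125 × 0.313 × 0.292 = 0.038500565
  Transmitter T1: 0.35 × 0.485 × 0.128 = 0.021728
  Transmitter T4: 0.22875 × 0.013 × 0.02 = 0.000059475
Total = 0.06028804.
Largest term belongs to Transmitter T3, so Transmitter T3 is most probable.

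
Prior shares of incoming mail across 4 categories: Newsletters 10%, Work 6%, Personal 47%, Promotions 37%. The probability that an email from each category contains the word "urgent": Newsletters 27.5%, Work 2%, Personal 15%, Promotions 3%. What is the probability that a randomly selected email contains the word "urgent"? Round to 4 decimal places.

Compute prior × likelihood for every hypothesis:
  Newsletters: 0.1 × 0.275 = 0.0275
  Work: 0.06 × 0.02 = 0.0012
  Personal: 0.47 × 0.15 = 0.0705
  Promotions: 0.37 × 0.03 = 0.0111
P(urgent-flag) = 0.0275 + 0.0012 + 0.0705 + 0.0111 = 0.1103 → 0.1103.

0.1103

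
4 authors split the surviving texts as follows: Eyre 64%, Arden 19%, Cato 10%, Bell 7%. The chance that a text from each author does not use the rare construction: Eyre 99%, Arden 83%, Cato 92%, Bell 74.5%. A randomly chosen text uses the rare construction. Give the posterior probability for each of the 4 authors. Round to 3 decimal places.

Taking complements, P(rare-form | each) = Eyre 0.01, Arden 0.17, Cato 0.08, Bell 0.255.
Prior × likelihood for each hypothesis:
  Eyre: 0.64 × 0.01 = 0.0064
  Arden: 0.19 × 0.17 = 0.0323
  Cato: 0.1 × 0.08 = 0.008
  Bell: 0.07 × 0.255 = 0.01785
Sum = 0.06455.
P(Eyre | rare-form) = 0.0064/0.06455 ≈ 0.099
P(Arden | rare-form) = 0.0323/0.06455 ≈ 0.500
P(Cato | rare-form) = 0.008/0.06455 ≈ 0.124
P(Bell | rare-form) = 0.01785/0.06455 ≈ 0.277
(Check: 0.099+0.500+0.124+0.277 = 1.000.)

Eyre 0.099, Arden 0.500, Cato 0.124, Bell 0.277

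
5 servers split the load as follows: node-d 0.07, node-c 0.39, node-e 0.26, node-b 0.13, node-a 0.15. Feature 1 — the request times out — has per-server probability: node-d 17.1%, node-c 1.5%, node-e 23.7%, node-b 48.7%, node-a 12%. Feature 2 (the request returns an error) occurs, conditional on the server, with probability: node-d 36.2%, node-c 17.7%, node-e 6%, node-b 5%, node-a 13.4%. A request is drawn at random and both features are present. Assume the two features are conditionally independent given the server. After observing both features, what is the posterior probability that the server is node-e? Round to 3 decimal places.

0.252

By Bayes' rule, posterior ∝ prior × likelihood:
  node-d: 0.07 × 0.171 × 0.362 = 0.00433314
  node-c: 0.39 × 0.015 × 0.177 = 0.00103545
  node-e: 0.26 × 0.237 × 0.06 = 0.0036972
  node-b: 0.13 × 0.487 × 0.05 = 0.0031655
  node-a: 0.15 × 0.12 × 0.134 = 0.002412
Normalizing constant = 0.01464329.
P(node-e | evidence) = 0.0036972 / 0.01464329 ≈ 0.252.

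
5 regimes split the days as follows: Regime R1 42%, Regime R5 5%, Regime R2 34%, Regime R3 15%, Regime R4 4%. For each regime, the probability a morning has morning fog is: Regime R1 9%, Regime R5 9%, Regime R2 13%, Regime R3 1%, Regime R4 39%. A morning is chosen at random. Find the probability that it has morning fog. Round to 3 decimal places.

0.104

Unnormalized posteriors (prior × likelihood):
  Regime R1: 0.42 × 0.09 = 0.0378
  Regime R5: 0.05 × 0.09 = 0.0045
  Regime R2: 0.34 × 0.13 = 0.0442
  Regime R3: 0.15 × 0.01 = 0.0015
  Regime R4: 0.04 × 0.39 = 0.0156
P(fog) = 0.0378 + 0.0045 + 0.0442 + 0.0015 + 0.0156 = 0.1036 → 0.104.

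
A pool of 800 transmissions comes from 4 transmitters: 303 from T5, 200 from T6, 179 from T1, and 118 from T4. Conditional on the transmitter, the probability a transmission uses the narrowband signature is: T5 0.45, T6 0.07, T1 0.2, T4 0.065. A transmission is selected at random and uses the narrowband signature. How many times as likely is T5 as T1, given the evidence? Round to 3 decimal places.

3.809

Compute prior × likelihood for every hypothesis:
  T5: 0.37875 × 0.45 = 0.1704375
  T6: 0.25 × 0.07 = 0.0175
  T1: 0.22375 × 0.2 = 0.04475
  T4: 0.1475 × 0.065 = 0.0095875
Sum = 0.242275.
The ratio is 0.1704375 / 0.04475 (the normalizer cancels) = 3.809.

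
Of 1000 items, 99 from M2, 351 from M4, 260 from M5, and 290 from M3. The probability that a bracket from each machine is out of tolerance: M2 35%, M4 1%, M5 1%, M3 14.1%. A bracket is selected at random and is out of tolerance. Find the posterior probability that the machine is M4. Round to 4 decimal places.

Compute prior × likelihood for every hypothesis:
  M2: 0.099 × 0.35 = 0.03465
  M4: 0.351 × 0.01 = 0.00351
  M5: 0.26 × 0.01 = 0.0026
  M3: 0.29 × 0.141 = 0.04089
Sum = 0.08165.
P(M4 | evidence) = 0.00351 / 0.08165 ≈ 0.0430.

0.0430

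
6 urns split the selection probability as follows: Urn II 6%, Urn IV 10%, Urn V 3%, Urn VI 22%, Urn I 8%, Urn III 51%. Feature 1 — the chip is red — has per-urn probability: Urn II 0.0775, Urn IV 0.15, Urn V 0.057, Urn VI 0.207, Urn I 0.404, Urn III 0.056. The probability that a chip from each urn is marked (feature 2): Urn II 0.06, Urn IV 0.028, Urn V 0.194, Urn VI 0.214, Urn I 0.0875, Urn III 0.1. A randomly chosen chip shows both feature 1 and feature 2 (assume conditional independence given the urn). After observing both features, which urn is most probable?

Unnormalized posteriors (prior × likelihood):
  Urn II: 0.06 × 0.0775 × 0.06 = 0.000279
  Urn IV: 0.1 × 0.15 × 0.028 = 0.00042
  Urn V: 0.03 × 0.057 × 0.194 = 0.00033174
  Urn VI: 0.22 × 0.207 × 0.214 = 0.00974556
  Urn I: 0.08 × 0.404 × 0.0875 = 0.002828
  Urn III: 0.51 × 0.056 × 0.1 = 0.002856
Total = 0.0164603.
Largest term belongs to Urn VI, so Urn VI is most probable.

Urn VI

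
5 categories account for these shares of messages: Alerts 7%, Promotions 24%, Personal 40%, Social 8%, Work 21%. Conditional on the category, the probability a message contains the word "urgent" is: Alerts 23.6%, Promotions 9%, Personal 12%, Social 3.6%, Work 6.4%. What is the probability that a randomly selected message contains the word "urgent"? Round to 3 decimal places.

By Bayes' rule, posterior ∝ prior × likelihood:
  Alerts: 0.07 × 0.236 = 0.01652
  Promotions: 0.24 × 0.09 = 0.0216
  Personal: 0.4 × 0.12 = 0.048
  Social: 0.08 × 0.036 = 0.00288
  Work: 0.21 × 0.064 = 0.01344
P(urgent-flag) = 0.01652 + 0.0216 + 0.048 + 0.00288 + 0.01344 = 0.10244 → 0.102.

0.102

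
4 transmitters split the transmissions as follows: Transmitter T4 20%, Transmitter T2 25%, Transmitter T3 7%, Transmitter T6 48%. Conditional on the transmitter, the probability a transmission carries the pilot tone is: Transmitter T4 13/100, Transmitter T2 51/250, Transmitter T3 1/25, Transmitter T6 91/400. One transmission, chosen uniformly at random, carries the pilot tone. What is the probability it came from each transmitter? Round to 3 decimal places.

Transmitter T4 0.138, Transmitter T2 0.270, Transmitter T3 0.015, Transmitter T6 0.578

By Bayes' rule, posterior ∝ prior × likelihood:
  Transmitter T4: 0.2 × 0.13 = 0.026
  Transmitter T2: 0.25 × 0.204 = 0.051
  Transmitter T3: 0.07 × 0.04 = 0.0028
  Transmitter T6: 0.48 × 0.2275 = 0.1092
Normalizing constant = 0.189.
P(Transmitter T4 | pilot) = 0.026/0.189 ≈ 0.138
P(Transmitter T2 | pilot) = 0.051/0.189 ≈ 0.270
P(Transmitter T3 | pilot) = 0.0028/0.189 ≈ 0.015
P(Transmitter T6 | pilot) = 0.1092/0.189 ≈ 0.578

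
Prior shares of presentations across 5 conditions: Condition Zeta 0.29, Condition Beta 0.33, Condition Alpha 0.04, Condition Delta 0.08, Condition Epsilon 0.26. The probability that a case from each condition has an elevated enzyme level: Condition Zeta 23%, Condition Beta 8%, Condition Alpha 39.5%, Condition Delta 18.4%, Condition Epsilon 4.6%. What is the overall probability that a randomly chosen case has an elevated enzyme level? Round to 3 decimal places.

Compute prior × likelihood for every hypothesis:
  Condition Zeta: 0.29 × 0.23 = 0.0667
  Condition Beta: 0.33 × 0.08 = 0.0264
  Condition Alpha: 0.04 × 0.395 = 0.0158
  Condition Delta: 0.08 × 0.184 = 0.01472
  Condition Epsilon: 0.26 × 0.046 = 0.01196
P(elevated) = 0.0667 + 0.0264 + 0.0158 + 0.01472 + 0.01196 = 0.13558 → 0.136.

0.136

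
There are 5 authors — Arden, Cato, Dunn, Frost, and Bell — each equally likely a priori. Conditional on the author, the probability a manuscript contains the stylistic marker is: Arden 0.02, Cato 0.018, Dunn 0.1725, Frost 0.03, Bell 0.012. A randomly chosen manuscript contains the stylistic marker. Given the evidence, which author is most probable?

With a uniform prior (1/5 each), posterior ∝ likelihood:
  Arden: 0.02
  Cato: 0.018
  Dunn: 0.1725
  Frost: 0.03
  Bell: 0.012
Sum = 0.2525.
Largest term belongs to Dunn, so Dunn is most probable.

Dunn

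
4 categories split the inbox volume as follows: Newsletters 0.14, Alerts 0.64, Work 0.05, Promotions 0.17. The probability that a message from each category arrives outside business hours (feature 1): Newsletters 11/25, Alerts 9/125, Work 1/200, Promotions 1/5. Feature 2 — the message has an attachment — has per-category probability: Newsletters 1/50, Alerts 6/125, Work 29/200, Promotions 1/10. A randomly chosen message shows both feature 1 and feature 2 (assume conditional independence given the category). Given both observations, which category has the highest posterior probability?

Unnormalized posteriors (prior × likelihood):
  Newsletters: 0.14 × 0.44 × 0.02 = 0.001232
  Alerts: 0.64 × 0.072 × 0.048 = 0.00221184
  Work: 0.05 × 0.005 × 0.145 = 0.00003625
  Promotions: 0.17 × 0.2 × 0.1 = 0.0034
Sum = 0.00688009.
Largest term belongs to Promotions, so Promotions is most probable.

Promotions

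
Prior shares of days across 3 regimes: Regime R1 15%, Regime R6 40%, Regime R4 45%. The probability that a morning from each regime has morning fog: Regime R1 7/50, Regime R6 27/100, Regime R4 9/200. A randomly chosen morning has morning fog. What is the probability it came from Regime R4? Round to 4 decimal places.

Prior × likelihood for each hypothesis:
  Regime R1: 0.15 × 0.14 = 0.021
  Regime R6: 0.4 × 0.27 = 0.108
  Regime R4: 0.45 × 0.045 = 0.02025
Total = 0.14925.
P(Regime R4 | evidence) = 0.02025 / 0.14925 ≈ 0.1357.

0.1357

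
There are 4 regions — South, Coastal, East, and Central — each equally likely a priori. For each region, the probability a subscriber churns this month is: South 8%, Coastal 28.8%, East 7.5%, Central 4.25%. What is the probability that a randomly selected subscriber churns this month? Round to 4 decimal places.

With a uniform prior (1/4 each), posterior ∝ likelihood:
  South: 0.08
  Coastal: 0.288
  East: 0.075
  Central: 0.0425
P(churn) = (1/4) × (0.08 + 0.288 + 0.075 + 0.0425) = 0.4855/4 ≈ 0.1214.

0.1214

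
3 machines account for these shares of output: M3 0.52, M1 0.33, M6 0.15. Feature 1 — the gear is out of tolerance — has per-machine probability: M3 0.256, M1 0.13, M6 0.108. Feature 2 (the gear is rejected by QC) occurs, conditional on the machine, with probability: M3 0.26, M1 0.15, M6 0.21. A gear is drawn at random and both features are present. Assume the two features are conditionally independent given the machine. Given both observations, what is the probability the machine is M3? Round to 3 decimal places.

0.779

Prior × likelihood for each hypothesis:
  M3: 0.52 × 0.256 × 0.26 = 0.0346112
  M1: 0.33 × 0.13 × 0.15 = 0.006435
  M6: 0.15 × 0.108 × 0.21 = 0.003402
Total = 0.0444482.
P(M3 | evidence) = 0.0346112 / 0.0444482 ≈ 0.779.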